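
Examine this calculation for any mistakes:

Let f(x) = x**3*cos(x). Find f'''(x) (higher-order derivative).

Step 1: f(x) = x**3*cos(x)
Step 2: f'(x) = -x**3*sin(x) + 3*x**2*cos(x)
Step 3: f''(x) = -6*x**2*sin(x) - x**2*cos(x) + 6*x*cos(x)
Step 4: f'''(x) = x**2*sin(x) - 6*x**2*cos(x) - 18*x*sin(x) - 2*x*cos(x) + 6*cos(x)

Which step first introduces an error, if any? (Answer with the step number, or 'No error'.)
Step 3

Step 3 is incorrect due to a wrong exponent.
The step shows: -6*x**2*sin(x) - x**2*cos(x) + 6*x*cos(x)
The correct value should be: -x**3*cos(x) - 6*x**2*sin(x) + 6*x*cos(x)

Explanation: The exponent 3 on x was incorrectly written as 2: the term -x**3*cos(x) was incorrectly written as -x**2*cos(x)
The later steps are derived from this incorrect expression, so the error originates in Step 3.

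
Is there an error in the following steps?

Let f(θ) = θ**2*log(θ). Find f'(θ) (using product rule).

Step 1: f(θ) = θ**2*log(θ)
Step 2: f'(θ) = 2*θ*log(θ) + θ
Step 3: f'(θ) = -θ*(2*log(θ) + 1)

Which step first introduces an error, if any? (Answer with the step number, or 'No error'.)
Step 3

Step 3 is incorrect due to a sign flip.
The step shows: -θ*(2*log(θ) + 1)
The correct value should be: θ*(2*log(θ) + 1)

Explanation: The sign of the whole expression was flipped: the term θ*(2*log(θ) + 1) was incorrectly written as -θ*(2*log(θ) + 1)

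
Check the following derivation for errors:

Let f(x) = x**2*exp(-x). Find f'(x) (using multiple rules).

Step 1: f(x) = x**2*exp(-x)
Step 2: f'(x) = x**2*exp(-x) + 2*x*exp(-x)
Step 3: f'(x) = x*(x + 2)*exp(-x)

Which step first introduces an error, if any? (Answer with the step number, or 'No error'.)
Step 2

Step 2 is incorrect due to a sign flip.
The step shows: x**2*exp(-x) + 2*x*exp(-x)
The correct value should be: -x**2*exp(-x) + 2*x*exp(-x)

Explanation: The sign of one term was flipped: the term -x**2*exp(-x) was incorrectly written as x**2*exp(-x)
The later steps are derived from this incorrect expression, so the error originates in Step 2.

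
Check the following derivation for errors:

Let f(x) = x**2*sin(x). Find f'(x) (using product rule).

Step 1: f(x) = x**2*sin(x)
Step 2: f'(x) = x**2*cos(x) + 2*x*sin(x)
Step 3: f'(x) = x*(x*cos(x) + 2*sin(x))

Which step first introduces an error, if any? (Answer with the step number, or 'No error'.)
No error

All steps in this derivation are correct.
The final answer f'(x) = x*(x*cos(x) + 2*sin(x)) is valid.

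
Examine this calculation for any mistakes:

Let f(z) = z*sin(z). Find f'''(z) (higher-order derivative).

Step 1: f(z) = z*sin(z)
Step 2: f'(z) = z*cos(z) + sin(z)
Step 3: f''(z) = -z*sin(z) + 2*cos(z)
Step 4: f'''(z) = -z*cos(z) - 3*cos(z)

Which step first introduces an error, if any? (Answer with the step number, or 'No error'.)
Step 4

Step 4 is incorrect due to a wrong trig function.
The step shows: -z*cos(z) - 3*cos(z)
The correct value should be: -z*cos(z) - 3*sin(z)

Explanation: sin(z) was incorrectly written as cos(z): the term -3*sin(z) was incorrectly written as -3*cos(z)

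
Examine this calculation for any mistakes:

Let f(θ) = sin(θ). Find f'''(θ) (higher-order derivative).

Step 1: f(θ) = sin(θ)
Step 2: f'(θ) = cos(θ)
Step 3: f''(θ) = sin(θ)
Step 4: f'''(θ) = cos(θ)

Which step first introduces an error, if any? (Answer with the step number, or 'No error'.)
Step 3

Step 3 is incorrect due to a sign flip.
The step shows: sin(θ)
The correct value should be: -sin(θ)

Explanation: The sign of the whole expression was flipped: the term -sin(θ) was incorrectly written as sin(θ)
The later steps are derived from this incorrect expression, so the error originates in Step 3.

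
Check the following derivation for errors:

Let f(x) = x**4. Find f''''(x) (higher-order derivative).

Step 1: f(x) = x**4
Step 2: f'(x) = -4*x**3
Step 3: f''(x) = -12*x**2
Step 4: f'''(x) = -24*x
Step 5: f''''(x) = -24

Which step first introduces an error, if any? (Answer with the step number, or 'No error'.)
Step 2

Step 2 is incorrect due to a sign flip.
The step shows: -4*x**3
The correct value should be: 4*x**3

Explanation: The sign of the whole expression was flipped: the term 4*x**3 was incorrectly written as -4*x**3
The later steps are derived from this incorrect expression, so the error originates in Step 2.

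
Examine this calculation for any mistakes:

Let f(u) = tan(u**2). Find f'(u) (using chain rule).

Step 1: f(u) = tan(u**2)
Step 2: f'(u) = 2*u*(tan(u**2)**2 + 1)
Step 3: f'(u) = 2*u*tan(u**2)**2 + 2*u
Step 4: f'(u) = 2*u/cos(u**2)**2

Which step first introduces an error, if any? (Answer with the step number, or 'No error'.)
No error

All steps in this derivation are correct.
The final answer f'(u) = 2*u/cos(u**2)**2 is valid.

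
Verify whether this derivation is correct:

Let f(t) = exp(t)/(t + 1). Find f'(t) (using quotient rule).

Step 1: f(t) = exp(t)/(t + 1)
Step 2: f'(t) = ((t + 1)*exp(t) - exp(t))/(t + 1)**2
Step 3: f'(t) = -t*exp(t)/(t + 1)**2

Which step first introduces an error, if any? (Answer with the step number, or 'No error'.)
Step 3

Step 3 is incorrect due to a sign flip.
The step shows: -t*exp(t)/(t + 1)**2
The correct value should be: t*exp(t)/(t + 1)**2

Explanation: The sign of the whole expression was flipped: the term t*exp(t)/(t + 1)**2 was incorrectly written as -t*exp(t)/(t + 1)**2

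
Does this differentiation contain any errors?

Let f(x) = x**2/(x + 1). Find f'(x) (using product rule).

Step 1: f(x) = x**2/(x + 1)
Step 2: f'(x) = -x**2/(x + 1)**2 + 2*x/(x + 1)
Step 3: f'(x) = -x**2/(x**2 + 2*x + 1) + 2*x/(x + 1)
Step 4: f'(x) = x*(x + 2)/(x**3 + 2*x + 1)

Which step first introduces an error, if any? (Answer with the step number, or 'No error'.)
Step 4

Step 4 is incorrect due to a wrong exponent.
The step shows: x*(x + 2)/(x**3 + 2*x + 1)
The correct value should be: x*(x + 2)/(x**2 + 2*x + 1)

Explanation: The exponent 2 on x was incorrectly written as 3: the term x*(x + 2)/(x**2 + 2*x + 1) was incorrectly written as x*(x + 2)/(x**3 + 2*x + 1)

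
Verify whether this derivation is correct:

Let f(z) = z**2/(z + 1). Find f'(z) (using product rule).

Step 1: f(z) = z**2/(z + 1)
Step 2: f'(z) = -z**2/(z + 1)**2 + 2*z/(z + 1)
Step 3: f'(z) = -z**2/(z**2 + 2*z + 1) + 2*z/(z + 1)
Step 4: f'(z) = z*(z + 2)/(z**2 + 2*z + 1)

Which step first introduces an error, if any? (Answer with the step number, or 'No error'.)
No error

All steps in this derivation are correct.
The final answer f'(z) = z*(z + 2)/(z**2 + 2*z + 1) is valid.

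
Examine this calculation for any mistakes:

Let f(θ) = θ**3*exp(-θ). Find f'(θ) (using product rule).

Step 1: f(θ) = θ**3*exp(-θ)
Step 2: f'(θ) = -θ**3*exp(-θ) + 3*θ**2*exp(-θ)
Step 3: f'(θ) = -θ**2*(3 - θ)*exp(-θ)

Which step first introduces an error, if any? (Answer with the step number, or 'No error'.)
Step 3

Step 3 is incorrect due to a sign flip.
The step shows: -θ**2*(3 - θ)*exp(-θ)
The correct value should be: θ**2*(3 - θ)*exp(-θ)

Explanation: The sign of the whole expression was flipped: the term θ**2*(3 - θ)*exp(-θ) was incorrectly written as -θ**2*(3 - θ)*exp(-θ)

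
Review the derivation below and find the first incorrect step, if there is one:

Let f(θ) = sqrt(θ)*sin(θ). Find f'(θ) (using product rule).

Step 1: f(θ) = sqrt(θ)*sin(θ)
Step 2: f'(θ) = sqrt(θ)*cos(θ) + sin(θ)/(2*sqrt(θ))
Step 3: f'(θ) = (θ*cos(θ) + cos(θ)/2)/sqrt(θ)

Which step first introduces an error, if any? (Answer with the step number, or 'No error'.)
Step 3

Step 3 is incorrect due to a wrong trig function.
The step shows: (θ*cos(θ) + cos(θ)/2)/sqrt(θ)
The correct value should be: (θ*cos(θ) + sin(θ)/2)/sqrt(θ)

Explanation: sin(θ) was incorrectly written as cos(θ): the term (θ*cos(θ) + sin(θ)/2)/sqrt(θ) was incorrectly written as (θ*cos(θ) + cos(θ)/2)/sqrt(θ)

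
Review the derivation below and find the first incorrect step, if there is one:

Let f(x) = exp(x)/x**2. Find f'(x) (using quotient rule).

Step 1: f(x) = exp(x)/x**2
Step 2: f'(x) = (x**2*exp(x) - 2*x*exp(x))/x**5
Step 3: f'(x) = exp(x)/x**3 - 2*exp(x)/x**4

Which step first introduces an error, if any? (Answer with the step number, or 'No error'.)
Step 2

Step 2 is incorrect due to a wrong exponent.
The step shows: (x**2*exp(x) - 2*x*exp(x))/x**5
The correct value should be: (x**2*exp(x) - 2*x*exp(x))/x**4

Explanation: The exponent -4 on x was incorrectly written as -5: the term (x**2*exp(x) - 2*x*exp(x))/x**4 was incorrectly written as (x**2*exp(x) - 2*x*exp(x))/x**5
The later steps are derived from this incorrect expression, so the error originates in Step 2.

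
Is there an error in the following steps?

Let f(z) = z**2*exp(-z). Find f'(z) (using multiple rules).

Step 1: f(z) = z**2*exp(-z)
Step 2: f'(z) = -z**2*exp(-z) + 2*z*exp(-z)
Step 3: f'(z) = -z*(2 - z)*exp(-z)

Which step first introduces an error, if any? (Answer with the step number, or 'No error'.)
Step 3

Step 3 is incorrect due to a sign flip.
The step shows: -z*(2 - z)*exp(-z)
The correct value should be: z*(2 - z)*exp(-z)

Explanation: The sign of the whole expression was flipped: the term z*(2 - z)*exp(-z) was incorrectly written as -z*(2 - z)*exp(-z)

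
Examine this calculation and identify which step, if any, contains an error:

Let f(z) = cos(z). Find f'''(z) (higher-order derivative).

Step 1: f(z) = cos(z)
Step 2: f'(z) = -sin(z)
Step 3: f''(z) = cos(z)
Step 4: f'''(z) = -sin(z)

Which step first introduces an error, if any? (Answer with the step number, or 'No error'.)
Step 3

Step 3 is incorrect due to a sign flip.
The step shows: cos(z)
The correct value should be: -cos(z)

Explanation: The sign of the whole expression was flipped: the term -cos(z) was incorrectly written as cos(z)
The later steps are derived from this incorrect expression, so the error originates in Step 3.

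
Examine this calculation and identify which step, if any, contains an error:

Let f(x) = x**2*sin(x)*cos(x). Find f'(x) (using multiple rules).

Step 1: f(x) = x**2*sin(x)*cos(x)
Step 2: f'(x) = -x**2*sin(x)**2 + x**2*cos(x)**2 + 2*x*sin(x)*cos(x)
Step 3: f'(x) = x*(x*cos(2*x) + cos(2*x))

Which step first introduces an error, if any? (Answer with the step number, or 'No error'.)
Step 3

Step 3 is incorrect due to a wrong trig function.
The step shows: x*(x*cos(2*x) + cos(2*x))
The correct value should be: x*(x*cos(2*x) + sin(2*x))

Explanation: sin(2*x) was incorrectly written as cos(2*x): the term x*(x*cos(2*x) + sin(2*x)) was incorrectly written as x*(x*cos(2*x) + cos(2*x))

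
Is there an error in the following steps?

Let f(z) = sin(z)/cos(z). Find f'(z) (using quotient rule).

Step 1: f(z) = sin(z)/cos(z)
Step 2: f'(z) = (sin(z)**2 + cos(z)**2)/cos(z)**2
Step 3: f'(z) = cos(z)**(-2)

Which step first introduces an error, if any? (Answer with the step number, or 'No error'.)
No error

All steps in this derivation are correct.
The final answer f'(z) = cos(z)**(-2) is valid.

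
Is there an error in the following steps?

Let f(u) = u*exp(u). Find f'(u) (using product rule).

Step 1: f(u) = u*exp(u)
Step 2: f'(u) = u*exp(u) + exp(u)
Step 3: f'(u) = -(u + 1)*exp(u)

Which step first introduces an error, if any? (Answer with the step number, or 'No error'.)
Step 3

Step 3 is incorrect due to a sign flip.
The step shows: -(u + 1)*exp(u)
The correct value should be: (u + 1)*exp(u)

Explanation: The sign of the whole expression was flipped: the term (u + 1)*exp(u) was incorrectly written as -(u + 1)*exp(u)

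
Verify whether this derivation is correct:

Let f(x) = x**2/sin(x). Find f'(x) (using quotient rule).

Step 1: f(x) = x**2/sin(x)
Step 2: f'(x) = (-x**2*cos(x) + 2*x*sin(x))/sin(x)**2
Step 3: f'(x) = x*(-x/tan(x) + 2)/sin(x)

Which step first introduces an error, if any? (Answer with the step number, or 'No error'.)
No error

All steps in this derivation are correct.
The final answer f'(x) = x*(-x/tan(x) + 2)/sin(x) is valid.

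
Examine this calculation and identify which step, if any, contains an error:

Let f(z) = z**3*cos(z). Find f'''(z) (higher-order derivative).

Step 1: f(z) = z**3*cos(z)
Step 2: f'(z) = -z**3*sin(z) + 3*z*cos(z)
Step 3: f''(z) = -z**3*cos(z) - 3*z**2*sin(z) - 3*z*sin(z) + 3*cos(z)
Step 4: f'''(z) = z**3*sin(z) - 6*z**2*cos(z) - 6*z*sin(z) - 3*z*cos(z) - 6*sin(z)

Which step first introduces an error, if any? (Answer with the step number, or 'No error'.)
Step 2

Step 2 is incorrect due to a wrong exponent.
The step shows: -z**3*sin(z) + 3*z*cos(z)
The correct value should be: -z**3*sin(z) + 3*z**2*cos(z)

Explanation: The exponent 2 on z was incorrectly written as 1: the term 3*z**2*cos(z) was incorrectly written as 3*z*cos(z)
The later steps are derived from this incorrect expression, so the error originates in Step 2.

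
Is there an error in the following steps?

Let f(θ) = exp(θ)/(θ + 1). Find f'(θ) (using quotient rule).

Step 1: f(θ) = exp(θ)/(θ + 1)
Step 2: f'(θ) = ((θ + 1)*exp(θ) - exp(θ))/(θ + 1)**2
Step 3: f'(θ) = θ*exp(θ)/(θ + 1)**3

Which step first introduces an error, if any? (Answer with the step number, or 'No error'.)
Step 3

Step 3 is incorrect due to a wrong exponent.
The step shows: θ*exp(θ)/(θ + 1)**3
The correct value should be: θ*exp(θ)/(θ + 1)**2

Explanation: The exponent -2 on θ + 1 was incorrectly written as -3: the term θ*exp(θ)/(θ + 1)**2 was incorrectly written as θ*exp(θ)/(θ + 1)**3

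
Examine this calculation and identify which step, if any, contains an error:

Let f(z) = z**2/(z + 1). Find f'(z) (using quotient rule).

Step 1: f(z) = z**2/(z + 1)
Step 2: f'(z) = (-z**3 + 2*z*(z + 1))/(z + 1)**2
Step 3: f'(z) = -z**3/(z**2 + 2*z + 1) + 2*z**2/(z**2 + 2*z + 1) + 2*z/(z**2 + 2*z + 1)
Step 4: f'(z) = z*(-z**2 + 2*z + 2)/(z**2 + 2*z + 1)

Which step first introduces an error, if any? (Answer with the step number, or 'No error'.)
Step 2

Step 2 is incorrect due to a wrong exponent.
The step shows: (-z**3 + 2*z*(z + 1))/(z + 1)**2
The correct value should be: (-z**2 + 2*z*(z + 1))/(z + 1)**2

Explanation: The exponent 2 on z was incorrectly written as 3: the term (-z**2 + 2*z*(z + 1))/(z + 1)**2 was incorrectly written as (-z**3 + 2*z*(z + 1))/(z + 1)**2
The later steps are derived from this incorrect expression, so the error originates in Step 2.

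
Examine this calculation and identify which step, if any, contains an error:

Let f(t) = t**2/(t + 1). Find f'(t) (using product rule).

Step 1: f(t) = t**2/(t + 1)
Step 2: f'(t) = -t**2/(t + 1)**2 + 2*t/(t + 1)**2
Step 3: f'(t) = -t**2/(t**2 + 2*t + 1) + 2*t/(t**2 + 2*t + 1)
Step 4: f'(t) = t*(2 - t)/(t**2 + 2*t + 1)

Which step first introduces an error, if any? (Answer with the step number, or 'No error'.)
Step 2

Step 2 is incorrect due to a wrong exponent.
The step shows: -t**2/(t + 1)**2 + 2*t/(t + 1)**2
The correct value should be: -t**2/(t + 1)**2 + 2*t/(t + 1)

Explanation: The exponent -1 on t + 1 was incorrectly written as -2: the term 2*t/(t + 1) was incorrectly written as 2*t/(t + 1)**2
The later steps are derived from this incorrect expression, so the error originates in Step 2.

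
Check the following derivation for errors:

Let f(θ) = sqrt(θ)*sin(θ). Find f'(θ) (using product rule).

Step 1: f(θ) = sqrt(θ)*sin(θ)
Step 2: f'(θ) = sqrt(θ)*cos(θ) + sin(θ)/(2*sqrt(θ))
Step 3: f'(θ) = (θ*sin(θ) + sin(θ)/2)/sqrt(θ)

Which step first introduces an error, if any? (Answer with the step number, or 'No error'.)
Step 3

Step 3 is incorrect due to a wrong trig function.
The step shows: (θ*sin(θ) + sin(θ)/2)/sqrt(θ)
The correct value should be: (θ*cos(θ) + sin(θ)/2)/sqrt(θ)

Explanation: cos(θ) was incorrectly written as sin(θ): the term (θ*cos(θ) + sin(θ)/2)/sqrt(θ) was incorrectly written as (θ*sin(θ) + sin(θ)/2)/sqrt(θ)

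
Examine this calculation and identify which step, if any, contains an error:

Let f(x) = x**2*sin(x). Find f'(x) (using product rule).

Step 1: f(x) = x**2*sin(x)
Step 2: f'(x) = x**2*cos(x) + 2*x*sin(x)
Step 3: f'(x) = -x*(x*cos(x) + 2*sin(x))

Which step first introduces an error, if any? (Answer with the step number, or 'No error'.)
Step 3

Step 3 is incorrect due to a sign flip.
The step shows: -x*(x*cos(x) + 2*sin(x))
The correct value should be: x*(x*cos(x) + 2*sin(x))

Explanation: The sign of the whole expression was flipped: the term x*(x*cos(x) + 2*sin(x)) was incorrectly written as -x*(x*cos(x) + 2*sin(x))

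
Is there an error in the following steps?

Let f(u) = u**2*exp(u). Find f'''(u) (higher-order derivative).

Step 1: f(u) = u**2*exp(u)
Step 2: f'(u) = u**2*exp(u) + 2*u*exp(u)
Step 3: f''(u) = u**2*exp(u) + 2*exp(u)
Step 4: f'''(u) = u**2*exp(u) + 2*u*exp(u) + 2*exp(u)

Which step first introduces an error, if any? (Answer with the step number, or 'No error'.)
Step 3

Step 3 is incorrect due to a dropped term.
The step shows: u**2*exp(u) + 2*exp(u)
The correct value should be: u**2*exp(u) + 4*u*exp(u) + 2*exp(u)

Explanation: A term was dropped: the term 4*u*exp(u) was incorrectly omitted
The later steps are derived from this incorrect expression, so the error originates in Step 3.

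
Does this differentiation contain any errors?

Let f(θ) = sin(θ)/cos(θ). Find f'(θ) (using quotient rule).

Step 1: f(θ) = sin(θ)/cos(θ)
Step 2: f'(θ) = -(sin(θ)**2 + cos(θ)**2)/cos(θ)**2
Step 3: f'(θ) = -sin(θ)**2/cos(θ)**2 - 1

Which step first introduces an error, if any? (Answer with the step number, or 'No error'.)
Step 2

Step 2 is incorrect due to a sign flip.
The step shows: -(sin(θ)**2 + cos(θ)**2)/cos(θ)**2
The correct value should be: (sin(θ)**2 + cos(θ)**2)/cos(θ)**2

Explanation: The sign of the whole expression was flipped: the term (sin(θ)**2 + cos(θ)**2)/cos(θ)**2 was incorrectly written as -(sin(θ)**2 + cos(θ)**2)/cos(θ)**2
The later steps are derived from this incorrect expression, so the error originates in Step 2.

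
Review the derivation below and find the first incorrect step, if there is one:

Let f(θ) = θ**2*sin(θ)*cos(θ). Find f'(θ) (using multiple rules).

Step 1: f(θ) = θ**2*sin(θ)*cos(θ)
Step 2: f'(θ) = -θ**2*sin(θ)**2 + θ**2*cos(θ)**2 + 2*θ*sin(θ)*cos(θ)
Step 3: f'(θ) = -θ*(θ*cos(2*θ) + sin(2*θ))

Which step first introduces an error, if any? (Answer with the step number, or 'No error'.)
Step 3

Step 3 is incorrect due to a sign flip.
The step shows: -θ*(θ*cos(2*θ) + sin(2*θ))
The correct value should be: θ*(θ*cos(2*θ) + sin(2*θ))

Explanation: The sign of the whole expression was flipped: the term θ*(θ*cos(2*θ) + sin(2*θ)) was incorrectly written as -θ*(θ*cos(2*θ) + sin(2*θ))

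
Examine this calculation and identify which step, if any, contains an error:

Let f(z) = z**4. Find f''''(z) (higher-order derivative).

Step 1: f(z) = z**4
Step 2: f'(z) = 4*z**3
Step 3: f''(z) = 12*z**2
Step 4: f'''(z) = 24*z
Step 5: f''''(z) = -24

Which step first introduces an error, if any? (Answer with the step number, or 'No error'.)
Step 5

Step 5 is incorrect due to a sign flip.
The step shows: -24
The correct value should be: 24

Explanation: The sign of the whole expression was flipped: the term 24 was incorrectly written as -24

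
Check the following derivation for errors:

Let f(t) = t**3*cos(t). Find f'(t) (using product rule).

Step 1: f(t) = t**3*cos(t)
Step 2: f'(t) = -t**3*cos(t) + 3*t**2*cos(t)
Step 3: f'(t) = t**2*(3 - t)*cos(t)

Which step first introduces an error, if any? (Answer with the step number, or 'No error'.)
Step 2

Step 2 is incorrect due to a wrong trig function.
The step shows: -t**3*cos(t) + 3*t**2*cos(t)
The correct value should be: -t**3*sin(t) + 3*t**2*cos(t)

Explanation: sin(t) was incorrectly written as cos(t): the term -t**3*sin(t) was incorrectly written as -t**3*cos(t)
The later steps are derived from this incorrect expression, so the error originates in Step 2.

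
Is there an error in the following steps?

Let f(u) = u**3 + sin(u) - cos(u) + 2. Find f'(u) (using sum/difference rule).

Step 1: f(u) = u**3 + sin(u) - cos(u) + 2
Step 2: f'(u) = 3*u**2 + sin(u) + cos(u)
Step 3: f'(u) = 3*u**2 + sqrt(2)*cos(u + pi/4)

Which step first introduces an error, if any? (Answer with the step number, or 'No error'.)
Step 3

Step 3 is incorrect due to a wrong trig function.
The step shows: 3*u**2 + sqrt(2)*cos(u + pi/4)
The correct value should be: 3*u**2 + sqrt(2)*sin(u + pi/4)

Explanation: sin(u + pi/4) was incorrectly written as cos(u + pi/4): the term sqrt(2)*sin(u + pi/4) was incorrectly written as sqrt(2)*cos(u + pi/4)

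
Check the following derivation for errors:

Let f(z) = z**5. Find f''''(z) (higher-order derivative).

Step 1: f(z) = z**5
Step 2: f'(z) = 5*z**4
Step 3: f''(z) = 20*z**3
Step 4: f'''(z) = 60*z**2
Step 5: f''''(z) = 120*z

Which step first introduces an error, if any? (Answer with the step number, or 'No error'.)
No error

All steps in this derivation are correct.
The final answer f''''(z) = 120*z is valid.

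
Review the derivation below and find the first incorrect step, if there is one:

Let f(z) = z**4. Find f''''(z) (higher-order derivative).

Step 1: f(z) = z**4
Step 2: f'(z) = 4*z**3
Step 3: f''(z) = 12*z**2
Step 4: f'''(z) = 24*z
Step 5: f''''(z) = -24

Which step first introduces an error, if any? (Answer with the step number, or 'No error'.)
Step 5

Step 5 is incorrect due to a sign flip.
The step shows: -24
The correct value should be: 24

Explanation: The sign of the whole expression was flipped: the term 24 was incorrectly written as -24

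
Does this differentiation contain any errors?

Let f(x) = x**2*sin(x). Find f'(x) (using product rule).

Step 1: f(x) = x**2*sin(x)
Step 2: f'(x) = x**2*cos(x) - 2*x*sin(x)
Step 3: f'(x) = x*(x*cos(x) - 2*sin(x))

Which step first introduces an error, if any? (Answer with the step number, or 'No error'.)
Step 2

Step 2 is incorrect due to a sign flip.
The step shows: x**2*cos(x) - 2*x*sin(x)
The correct value should be: x**2*cos(x) + 2*x*sin(x)

Explanation: The sign of one term was flipped: the term 2*x*sin(x) was incorrectly written as -2*x*sin(x)
The later steps are derived from this incorrect expression, so the error originates in Step 2.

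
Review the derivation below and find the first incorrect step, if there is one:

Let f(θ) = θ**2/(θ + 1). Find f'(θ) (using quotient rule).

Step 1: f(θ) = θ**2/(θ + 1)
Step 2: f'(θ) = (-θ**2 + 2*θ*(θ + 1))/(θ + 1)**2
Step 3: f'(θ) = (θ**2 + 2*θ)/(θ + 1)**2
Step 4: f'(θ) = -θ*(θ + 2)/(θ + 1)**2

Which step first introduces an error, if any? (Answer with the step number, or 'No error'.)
Step 4

Step 4 is incorrect due to a sign flip.
The step shows: -θ*(θ + 2)/(θ + 1)**2
The correct value should be: θ*(θ + 2)/(θ + 1)**2

Explanation: The sign of the whole expression was flipped: the term θ*(θ + 2)/(θ + 1)**2 was incorrectly written as -θ*(θ + 2)/(θ + 1)**2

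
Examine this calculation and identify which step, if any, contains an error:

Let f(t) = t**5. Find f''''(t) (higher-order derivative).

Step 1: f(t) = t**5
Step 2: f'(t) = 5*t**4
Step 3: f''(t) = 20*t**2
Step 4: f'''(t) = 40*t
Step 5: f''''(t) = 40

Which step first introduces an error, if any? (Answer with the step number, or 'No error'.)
Step 3

Step 3 is incorrect due to a wrong exponent.
The step shows: 20*t**2
The correct value should be: 20*t**3

Explanation: The exponent 3 on t was incorrectly written as 2: the term 20*t**3 was incorrectly written as 20*t**2
The later steps are derived from this incorrect expression, so the error originates in Step 3.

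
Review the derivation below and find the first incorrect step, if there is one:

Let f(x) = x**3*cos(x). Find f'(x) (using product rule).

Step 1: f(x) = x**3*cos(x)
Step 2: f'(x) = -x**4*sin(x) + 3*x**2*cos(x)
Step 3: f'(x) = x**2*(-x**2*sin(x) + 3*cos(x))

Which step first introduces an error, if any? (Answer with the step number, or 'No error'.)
Step 2

Step 2 is incorrect due to a wrong exponent.
The step shows: -x**4*sin(x) + 3*x**2*cos(x)
The correct value should be: -x**3*sin(x) + 3*x**2*cos(x)

Explanation: The exponent 3 on x was incorrectly written as 4: the term -x**3*sin(x) was incorrectly written as -x**4*sin(x)
The later steps are derived from this incorrect expression, so the error originates in Step 2.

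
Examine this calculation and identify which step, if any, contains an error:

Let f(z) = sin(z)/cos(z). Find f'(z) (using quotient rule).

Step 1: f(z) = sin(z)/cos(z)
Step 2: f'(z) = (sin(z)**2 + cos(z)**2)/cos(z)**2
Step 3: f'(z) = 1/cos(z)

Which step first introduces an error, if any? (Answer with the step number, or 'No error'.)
Step 3

Step 3 is incorrect due to a wrong exponent.
The step shows: 1/cos(z)
The correct value should be: cos(z)**(-2)

Explanation: The exponent -2 on cos(z) was incorrectly written as -1: the term cos(z)**(-2) was incorrectly written as 1/cos(z)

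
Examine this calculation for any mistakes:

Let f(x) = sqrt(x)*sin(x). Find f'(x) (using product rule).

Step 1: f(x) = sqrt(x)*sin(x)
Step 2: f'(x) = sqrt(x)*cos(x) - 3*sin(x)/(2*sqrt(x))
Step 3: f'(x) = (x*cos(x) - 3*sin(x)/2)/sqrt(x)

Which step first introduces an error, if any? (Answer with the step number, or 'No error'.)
Step 2

Step 2 is incorrect due to a wrong coefficient.
The step shows: sqrt(x)*cos(x) - 3*sin(x)/(2*sqrt(x))
The correct value should be: sqrt(x)*cos(x) + sin(x)/(2*sqrt(x))

Explanation: The coefficient 1/2 was incorrectly written as -3/2: the term sin(x)/(2*sqrt(x)) was incorrectly written as -3*sin(x)/(2*sqrt(x))
The later steps are derived from this incorrect expression, so the error originates in Step 2.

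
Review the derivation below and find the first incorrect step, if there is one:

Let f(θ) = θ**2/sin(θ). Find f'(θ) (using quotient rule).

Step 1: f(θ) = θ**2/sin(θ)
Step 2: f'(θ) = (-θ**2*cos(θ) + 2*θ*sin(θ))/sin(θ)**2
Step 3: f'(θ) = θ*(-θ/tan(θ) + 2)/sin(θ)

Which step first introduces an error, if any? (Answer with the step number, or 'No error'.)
No error

All steps in this derivation are correct.
The final answer f'(θ) = θ*(-θ/tan(θ) + 2)/sin(θ) is valid.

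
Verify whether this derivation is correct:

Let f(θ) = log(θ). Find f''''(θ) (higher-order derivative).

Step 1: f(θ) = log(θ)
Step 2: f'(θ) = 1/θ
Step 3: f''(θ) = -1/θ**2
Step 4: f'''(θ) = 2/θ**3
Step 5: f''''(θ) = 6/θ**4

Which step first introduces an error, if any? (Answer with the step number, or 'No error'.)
Step 5

Step 5 is incorrect due to a sign flip.
The step shows: 6/θ**4
The correct value should be: -6/θ**4

Explanation: The sign of the whole expression was flipped: the term -6/θ**4 was incorrectly written as 6/θ**4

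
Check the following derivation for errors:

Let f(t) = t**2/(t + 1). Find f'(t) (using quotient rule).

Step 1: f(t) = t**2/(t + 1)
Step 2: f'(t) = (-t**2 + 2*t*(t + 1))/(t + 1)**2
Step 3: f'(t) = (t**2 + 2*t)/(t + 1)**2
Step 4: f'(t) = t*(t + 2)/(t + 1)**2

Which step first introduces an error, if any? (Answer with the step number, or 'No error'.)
No error

All steps in this derivation are correct.
The final answer f'(t) = t*(t + 2)/(t + 1)**2 is valid.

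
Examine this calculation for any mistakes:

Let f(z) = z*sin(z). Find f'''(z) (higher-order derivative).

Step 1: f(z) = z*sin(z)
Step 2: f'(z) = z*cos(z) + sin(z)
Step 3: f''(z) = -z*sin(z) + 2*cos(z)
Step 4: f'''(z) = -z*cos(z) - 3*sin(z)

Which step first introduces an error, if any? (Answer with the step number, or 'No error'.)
No error

All steps in this derivation are correct.
The final answer f'''(z) = -z*cos(z) - 3*sin(z) is valid.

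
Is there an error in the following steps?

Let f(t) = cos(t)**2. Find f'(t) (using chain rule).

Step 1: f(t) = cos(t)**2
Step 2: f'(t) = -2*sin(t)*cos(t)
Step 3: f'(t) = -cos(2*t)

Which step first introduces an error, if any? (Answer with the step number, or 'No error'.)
Step 3

Step 3 is incorrect due to a wrong trig function.
The step shows: -cos(2*t)
The correct value should be: -sin(2*t)

Explanation: sin(2*t) was incorrectly written as cos(2*t): the term -sin(2*t) was incorrectly written as -cos(2*t)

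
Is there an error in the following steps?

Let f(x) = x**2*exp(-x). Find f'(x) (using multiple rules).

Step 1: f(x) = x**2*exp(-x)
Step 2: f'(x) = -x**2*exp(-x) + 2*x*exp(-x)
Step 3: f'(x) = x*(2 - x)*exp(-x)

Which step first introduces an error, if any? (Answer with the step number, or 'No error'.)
No error

All steps in this derivation are correct.
The final answer f'(x) = x*(2 - x)*exp(-x) is valid.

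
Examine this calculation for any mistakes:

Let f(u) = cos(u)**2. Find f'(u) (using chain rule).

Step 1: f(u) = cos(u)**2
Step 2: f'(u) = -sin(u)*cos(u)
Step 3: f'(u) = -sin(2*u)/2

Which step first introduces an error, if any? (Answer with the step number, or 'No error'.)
Step 2

Step 2 is incorrect due to a wrong coefficient.
The step shows: -sin(u)*cos(u)
The correct value should be: -2*sin(u)*cos(u)

Explanation: The coefficient -2 was incorrectly written as -1: the term -2*sin(u)*cos(u) was incorrectly written as -sin(u)*cos(u)
The later steps are derived from this incorrect expression, so the error originates in Step 2.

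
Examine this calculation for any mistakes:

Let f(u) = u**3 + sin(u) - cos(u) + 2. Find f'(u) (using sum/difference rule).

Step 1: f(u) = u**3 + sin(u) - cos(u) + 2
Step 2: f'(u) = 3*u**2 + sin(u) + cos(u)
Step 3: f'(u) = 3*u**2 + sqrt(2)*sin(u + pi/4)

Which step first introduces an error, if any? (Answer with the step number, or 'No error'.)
No error

All steps in this derivation are correct.
The final answer f'(u) = 3*u**2 + sqrt(2)*sin(u + pi/4) is valid.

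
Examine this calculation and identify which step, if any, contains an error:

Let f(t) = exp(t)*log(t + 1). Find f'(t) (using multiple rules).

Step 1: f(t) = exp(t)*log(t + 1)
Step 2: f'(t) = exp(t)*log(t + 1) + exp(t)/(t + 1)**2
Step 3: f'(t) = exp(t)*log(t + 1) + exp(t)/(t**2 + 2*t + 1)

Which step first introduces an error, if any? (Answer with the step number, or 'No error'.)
Step 2

Step 2 is incorrect due to a wrong exponent.
The step shows: exp(t)*log(t + 1) + exp(t)/(t + 1)**2
The correct value should be: exp(t)*log(t + 1) + exp(t)/(t + 1)

Explanation: The exponent -1 on t + 1 was incorrectly written as -2: the term exp(t)/(t + 1) was incorrectly written as exp(t)/(t + 1)**2
The later steps are derived from this incorrect expression, so the error originates in Step 2.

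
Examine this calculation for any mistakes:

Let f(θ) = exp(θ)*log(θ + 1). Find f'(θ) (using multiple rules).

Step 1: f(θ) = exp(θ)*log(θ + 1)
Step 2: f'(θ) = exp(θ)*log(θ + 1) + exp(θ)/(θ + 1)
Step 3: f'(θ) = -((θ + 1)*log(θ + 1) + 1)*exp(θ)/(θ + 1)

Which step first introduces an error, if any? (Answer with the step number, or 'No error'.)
Step 3

Step 3 is incorrect due to a sign flip.
The step shows: -((θ + 1)*log(θ + 1) + 1)*exp(θ)/(θ + 1)
The correct value should be: ((θ + 1)*log(θ + 1) + 1)*exp(θ)/(θ + 1)

Explanation: The sign of the whole expression was flipped: the term ((θ + 1)*log(θ + 1) + 1)*exp(θ)/(θ + 1) was incorrectly written as -((θ + 1)*log(θ + 1) + 1)*exp(θ)/(θ + 1)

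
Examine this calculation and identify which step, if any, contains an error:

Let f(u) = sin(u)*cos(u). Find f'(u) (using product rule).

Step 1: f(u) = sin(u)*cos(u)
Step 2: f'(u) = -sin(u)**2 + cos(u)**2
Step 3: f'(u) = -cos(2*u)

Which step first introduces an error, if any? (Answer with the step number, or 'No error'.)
Step 3

Step 3 is incorrect due to a sign flip.
The step shows: -cos(2*u)
The correct value should be: cos(2*u)

Explanation: The sign of the whole expression was flipped: the term cos(2*u) was incorrectly written as -cos(2*u)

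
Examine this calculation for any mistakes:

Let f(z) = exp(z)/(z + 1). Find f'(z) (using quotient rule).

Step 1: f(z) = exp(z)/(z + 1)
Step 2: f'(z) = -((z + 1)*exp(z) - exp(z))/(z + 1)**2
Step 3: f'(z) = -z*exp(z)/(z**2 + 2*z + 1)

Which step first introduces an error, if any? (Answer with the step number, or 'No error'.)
Step 2

Step 2 is incorrect due to a sign flip.
The step shows: -((z + 1)*exp(z) - exp(z))/(z + 1)**2
The correct value should be: ((z + 1)*exp(z) - exp(z))/(z + 1)**2

Explanation: The sign of the whole expression was flipped: the term ((z + 1)*exp(z) - exp(z))/(z + 1)**2 was incorrectly written as -((z + 1)*exp(z) - exp(z))/(z + 1)**2
The later steps are derived from this incorrect expression, so the error originates in Step 2.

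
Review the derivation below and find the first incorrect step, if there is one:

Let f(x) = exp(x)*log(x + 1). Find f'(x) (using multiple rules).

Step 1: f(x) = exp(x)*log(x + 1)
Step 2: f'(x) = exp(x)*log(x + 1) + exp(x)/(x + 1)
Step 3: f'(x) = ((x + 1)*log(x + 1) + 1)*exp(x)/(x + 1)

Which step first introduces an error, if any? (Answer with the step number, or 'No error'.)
No error

All steps in this derivation are correct.
The final answer f'(x) = ((x + 1)*log(x + 1) + 1)*exp(x)/(x + 1) is valid.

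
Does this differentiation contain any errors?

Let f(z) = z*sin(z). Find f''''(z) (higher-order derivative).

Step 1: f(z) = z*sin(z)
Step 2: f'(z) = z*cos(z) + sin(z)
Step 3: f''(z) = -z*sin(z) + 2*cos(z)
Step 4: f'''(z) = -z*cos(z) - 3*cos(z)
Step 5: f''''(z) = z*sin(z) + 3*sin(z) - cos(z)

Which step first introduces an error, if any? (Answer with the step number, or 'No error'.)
Step 4

Step 4 is incorrect due to a wrong trig function.
The step shows: -z*cos(z) - 3*cos(z)
The correct value should be: -z*cos(z) - 3*sin(z)

Explanation: sin(z) was incorrectly written as cos(z): the term -3*sin(z) was incorrectly written as -3*cos(z)
The later steps are derived from this incorrect expression, so the error originates in Step 4.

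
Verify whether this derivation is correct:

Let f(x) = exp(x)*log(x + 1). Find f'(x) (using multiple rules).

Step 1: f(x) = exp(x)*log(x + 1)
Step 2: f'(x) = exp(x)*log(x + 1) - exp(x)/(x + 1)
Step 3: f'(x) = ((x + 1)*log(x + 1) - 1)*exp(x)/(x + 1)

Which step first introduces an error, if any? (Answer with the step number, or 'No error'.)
Step 2

Step 2 is incorrect due to a sign flip.
The step shows: exp(x)*log(x + 1) - exp(x)/(x + 1)
The correct value should be: exp(x)*log(x + 1) + exp(x)/(x + 1)

Explanation: The sign of one term was flipped: the term exp(x)/(x + 1) was incorrectly written as -exp(x)/(x + 1)
The later steps are derived from this incorrect expression, so the error originates in Step 2.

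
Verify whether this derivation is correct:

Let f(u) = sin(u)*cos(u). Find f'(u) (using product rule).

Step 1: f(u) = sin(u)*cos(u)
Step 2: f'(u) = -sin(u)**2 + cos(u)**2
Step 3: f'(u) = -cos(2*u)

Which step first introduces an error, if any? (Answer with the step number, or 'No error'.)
Step 3

Step 3 is incorrect due to a sign flip.
The step shows: -cos(2*u)
The correct value should be: cos(2*u)

Explanation: The sign of the whole expression was flipped: the term cos(2*u) was incorrectly written as -cos(2*u)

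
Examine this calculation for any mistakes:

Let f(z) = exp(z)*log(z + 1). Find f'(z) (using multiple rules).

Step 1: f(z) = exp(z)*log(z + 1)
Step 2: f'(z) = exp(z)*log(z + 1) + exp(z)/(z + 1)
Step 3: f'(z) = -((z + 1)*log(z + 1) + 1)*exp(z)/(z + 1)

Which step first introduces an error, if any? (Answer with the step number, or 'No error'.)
Step 3

Step 3 is incorrect due to a sign flip.
The step shows: -((z + 1)*log(z + 1) + 1)*exp(z)/(z + 1)
The correct value should be: ((z + 1)*log(z + 1) + 1)*exp(z)/(z + 1)

Explanation: The sign of the whole expression was flipped: the term ((z + 1)*log(z + 1) + 1)*exp(z)/(z + 1) was incorrectly written as -((z + 1)*log(z + 1) + 1)*exp(z)/(z + 1)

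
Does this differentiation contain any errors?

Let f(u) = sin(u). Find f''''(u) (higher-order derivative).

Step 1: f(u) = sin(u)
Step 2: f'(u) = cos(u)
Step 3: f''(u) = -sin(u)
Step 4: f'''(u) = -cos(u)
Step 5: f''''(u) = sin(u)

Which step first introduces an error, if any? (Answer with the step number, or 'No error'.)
No error

All steps in this derivation are correct.
The final answer f''''(u) = sin(u) is valid.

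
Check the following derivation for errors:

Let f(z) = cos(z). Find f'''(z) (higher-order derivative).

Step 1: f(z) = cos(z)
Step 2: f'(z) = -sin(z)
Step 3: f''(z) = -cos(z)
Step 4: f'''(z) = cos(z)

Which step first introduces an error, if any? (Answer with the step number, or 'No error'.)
Step 4

Step 4 is incorrect due to a wrong trig function.
The step shows: cos(z)
The correct value should be: sin(z)

Explanation: sin(z) was incorrectly written as cos(z): the term sin(z) was incorrectly written as cos(z)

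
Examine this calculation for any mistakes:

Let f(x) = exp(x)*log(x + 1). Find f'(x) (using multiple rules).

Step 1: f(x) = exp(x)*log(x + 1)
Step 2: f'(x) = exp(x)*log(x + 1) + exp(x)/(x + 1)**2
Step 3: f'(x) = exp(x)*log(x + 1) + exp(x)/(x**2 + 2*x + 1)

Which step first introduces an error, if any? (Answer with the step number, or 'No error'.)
Step 2

Step 2 is incorrect due to a wrong exponent.
The step shows: exp(x)*log(x + 1) + exp(x)/(x + 1)**2
The correct value should be: exp(x)*log(x + 1) + exp(x)/(x + 1)

Explanation: The exponent -1 on x + 1 was incorrectly written as -2: the term exp(x)/(x + 1) was incorrectly written as exp(x)/(x + 1)**2
The later steps are derived from this incorrect expression, so the error originates in Step 2.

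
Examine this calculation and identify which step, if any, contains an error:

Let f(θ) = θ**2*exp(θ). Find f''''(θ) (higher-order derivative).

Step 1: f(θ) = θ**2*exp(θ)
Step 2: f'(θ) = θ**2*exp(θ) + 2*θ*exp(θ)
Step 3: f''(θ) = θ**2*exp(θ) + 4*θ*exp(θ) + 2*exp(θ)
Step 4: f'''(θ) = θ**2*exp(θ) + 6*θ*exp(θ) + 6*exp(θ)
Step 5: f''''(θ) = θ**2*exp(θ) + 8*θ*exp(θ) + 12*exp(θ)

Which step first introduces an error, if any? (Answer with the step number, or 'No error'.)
No error

All steps in this derivation are correct.
The final answer f''''(θ) = θ**2*exp(θ) + 8*θ*exp(θ) + 12*exp(θ) is valid.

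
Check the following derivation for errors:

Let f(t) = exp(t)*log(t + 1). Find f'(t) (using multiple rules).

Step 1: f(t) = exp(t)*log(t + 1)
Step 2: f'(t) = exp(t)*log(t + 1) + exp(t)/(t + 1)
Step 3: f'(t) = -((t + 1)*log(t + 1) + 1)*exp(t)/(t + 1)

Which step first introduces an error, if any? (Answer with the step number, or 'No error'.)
Step 3

Step 3 is incorrect due to a sign flip.
The step shows: -((t + 1)*log(t + 1) + 1)*exp(t)/(t + 1)
The correct value should be: ((t + 1)*log(t + 1) + 1)*exp(t)/(t + 1)

Explanation: The sign of the whole expression was flipped: the term ((t + 1)*log(t + 1) + 1)*exp(t)/(t + 1) was incorrectly written as -((t + 1)*log(t + 1) + 1)*exp(t)/(t + 1)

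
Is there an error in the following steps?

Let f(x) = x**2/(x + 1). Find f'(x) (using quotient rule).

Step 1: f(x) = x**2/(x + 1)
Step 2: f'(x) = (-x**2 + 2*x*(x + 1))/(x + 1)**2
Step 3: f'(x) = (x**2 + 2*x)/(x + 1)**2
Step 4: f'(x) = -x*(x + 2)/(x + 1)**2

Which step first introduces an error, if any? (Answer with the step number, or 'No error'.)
Step 4

Step 4 is incorrect due to a sign flip.
The step shows: -x*(x + 2)/(x + 1)**2
The correct value should be: x*(x + 2)/(x + 1)**2

Explanation: The sign of the whole expression was flipped: the term x*(x + 2)/(x + 1)**2 was incorrectly written as -x*(x + 2)/(x + 1)**2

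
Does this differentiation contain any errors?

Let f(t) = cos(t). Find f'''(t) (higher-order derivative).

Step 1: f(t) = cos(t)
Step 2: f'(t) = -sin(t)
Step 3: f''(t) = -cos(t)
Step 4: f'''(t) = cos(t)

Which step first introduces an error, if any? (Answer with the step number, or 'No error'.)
Step 4

Step 4 is incorrect due to a wrong trig function.
The step shows: cos(t)
The correct value should be: sin(t)

Explanation: sin(t) was incorrectly written as cos(t): the term sin(t) was incorrectly written as cos(t)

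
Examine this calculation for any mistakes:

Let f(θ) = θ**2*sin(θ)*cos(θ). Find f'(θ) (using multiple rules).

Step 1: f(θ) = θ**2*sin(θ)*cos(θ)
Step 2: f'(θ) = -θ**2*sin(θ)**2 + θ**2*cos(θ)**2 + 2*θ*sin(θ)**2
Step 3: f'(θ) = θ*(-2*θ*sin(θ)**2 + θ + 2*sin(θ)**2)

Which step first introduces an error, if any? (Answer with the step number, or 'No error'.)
Step 2

Step 2 is incorrect due to a wrong trig function.
The step shows: -θ**2*sin(θ)**2 + θ**2*cos(θ)**2 + 2*θ*sin(θ)**2
The correct value should be: -θ**2*sin(θ)**2 + θ**2*cos(θ)**2 + 2*θ*sin(θ)*cos(θ)

Explanation: cos(θ) was incorrectly written as sin(θ): the term 2*θ*sin(θ)*cos(θ) was incorrectly written as 2*θ*sin(θ)**2
The later steps are derived from this incorrect expression, so the error originates in Step 2.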